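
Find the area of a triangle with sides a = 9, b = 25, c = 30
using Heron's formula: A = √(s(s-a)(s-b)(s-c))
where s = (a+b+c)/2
s = (9 + 25 + 30)/2 = 64/2 = 32
s − a = 23, s − b = 7, s − c = 2
s(s−a)(s−b)(s−c) = 32·23·7·2 = 10304
Area = √10304 ≈ 101.509

s = 32.0, Area = 101.5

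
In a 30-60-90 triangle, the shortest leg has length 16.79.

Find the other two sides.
In a 30-60-90 triangle the sides are in ratio 1 : √3 : 2 (short leg : long leg : hypotenuse).
Long leg = 16.79·√3 ≈ 16.79·1.73205 ≈ 29.0811
Hypotenuse = 2·16.79 = 33.58

Long leg = 16.79√3 = 29.08, Hypotenuse = 33.58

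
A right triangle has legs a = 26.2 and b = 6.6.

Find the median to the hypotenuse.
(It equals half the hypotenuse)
Hypotenuse c = √(a² + b²) = √(686.44 + 43.56) = √730 ≈ 27.0185
Median to hypotenuse = c/2 ≈ 27.0185/2 ≈ 13.5093

Median = 13.51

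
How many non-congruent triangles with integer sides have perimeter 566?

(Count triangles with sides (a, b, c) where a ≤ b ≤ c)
Let a ≤ b ≤ c with a + b + c = 566. The only binding inequality is a + b > c, i.e. 566 − c > c, so c < 566/2; and c ≥ 566/3 since c is the largest side.
So 189 ≤ c ≤ 282. For each c, b runs from ⌈(566 − c)/2⌉ up to c (then a = 566 − b − c satisfies 1 ≤ a ≤ b automatically), giving c − ⌈(566 − c)/2⌉ + 1 choices.
Summing over c: 1 + 3 + 4 + 6 + … + 139 + 141  (94 terms, c = 189, …, 282) = 6674
Check (closed form: nearest integer to p²/48 for even p, (p+3)²/48 for odd p): 566²/48 = 320356/48 ≈ 6674.08 → 6674

6674 triangles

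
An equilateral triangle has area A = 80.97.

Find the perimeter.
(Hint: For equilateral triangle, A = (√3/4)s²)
A = (√3/4)s²  ⇒  s² = 4A/√3 = 4·80.97/√3 = 323.88/1.73205 ≈ 186.992
s ≈ √186.992 ≈ 13.6745
Perimeter = 3s ≈ 3·13.6745 ≈ 41.0235

Perimeter = 41.02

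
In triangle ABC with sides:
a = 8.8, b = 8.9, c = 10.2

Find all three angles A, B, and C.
Law of cosines for each angle (a² = 77.44, b² = 79.21, c² = 104.04):
cos(A) = (b² + c² − a²)/(2bc) = (79.21 + 104.04 − 77.44)/(2·8.9·10.2) = 105.81/181.56 ≈ 0.582783  ⇒  A ≈ 54.3535°
cos(B) = (a² + c² − b²)/(2ac) = (77.44 + 104.04 − 79.21)/(2·8.8·10.2) = 102.27/179.52 ≈ 0.569686  ⇒  B ≈ 55.2717°
cos(C) = (a² + b² − c²)/(2ab) = (77.44 + 79.21 − 104.04)/(2·8.8·8.9) = 52.61/156.64 ≈ 0.335866  ⇒  C ≈ 70.3748°
Check: A + B + C ≈ 180°

A = 54.35°, B = 55.27°, C = 70.37°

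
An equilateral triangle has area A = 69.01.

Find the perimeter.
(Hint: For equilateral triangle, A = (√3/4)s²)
A = (√3/4)s²  ⇒  s² = 4A/√3 = 4·69.01/√3 = 276.04/1.73205 ≈ 159.372
s ≈ √159.372 ≈ 12.6243
Perimeter = 3s ≈ 3·12.6243 ≈ 37.8728

Perimeter = 37.87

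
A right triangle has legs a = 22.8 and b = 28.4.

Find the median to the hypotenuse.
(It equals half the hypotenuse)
Hypotenuse c = √(a² + b²) = √(519.84 + 806.56) = √1326.4 ≈ 36.4198
Median to hypotenuse = c/2 ≈ 36.4198/2 ≈ 18.2099

Median = 18.21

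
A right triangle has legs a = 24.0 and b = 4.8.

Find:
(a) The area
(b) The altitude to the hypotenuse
(a) The legs are perpendicular, so Area = ½·a·b = ½·24.0·4.8 = ½·115.2 = 57.6
(b) Hypotenuse c = √(a² + b²) = √(576 + 23.04) = √599.04 ≈ 24.4753
    Area = ½·c·h_c  ⇒  h_c = 2·Area/c = 115.2/24.4753 ≈ 4.70679

Area = 57.6, h_c = 4.707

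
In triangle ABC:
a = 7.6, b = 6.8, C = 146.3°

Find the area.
Two sides and the included angle (SAS): A = ½·a·b·sin(C) = ½·7.6·6.8·sin(146.3°)
sin(146.3°) ≈ 0.554844
A ≈ ½·51.68·0.554844 = 25.84·0.554844 ≈ 14.3372

Area = 14.34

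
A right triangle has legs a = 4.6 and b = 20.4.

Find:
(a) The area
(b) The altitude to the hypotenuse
(a) The legs are perpendicular, so Area = ½·a·b = ½·4.6·20.4 = ½·93.84 = 46.92
(b) Hypotenuse c = √(a² + b²) = √(21.16 + 416.16) = √437.32 ≈ 20.9122
    Area = ½·c·h_c  ⇒  h_c = 2·Area/c = 93.84/20.9122 ≈ 4.48733

Area = 46.92, h_c = 4.487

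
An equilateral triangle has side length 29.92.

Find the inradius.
r = Area/s with s the semi-perimeter.
Area = (√3/4)·29.92² = (√3/4)·895.2064 ≈ 0.433013·895.2064 ≈ 387.636
s = 3·29.92/2 = 44.88
r ≈ 387.636/44.88 ≈ 8.63716
(Equivalently r = side/(2√3) = 29.92/3.4641 ≈ 8.63716.)

r = 8.637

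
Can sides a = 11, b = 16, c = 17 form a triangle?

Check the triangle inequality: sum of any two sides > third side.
a + b vs c: 11 + 16 = 27 > 17  ✓
a + c vs b: 11 + 17 = 28 > 16  ✓
b + c vs a: 16 + 17 = 33 > 11  ✓

Yes, triangle inequality satisfied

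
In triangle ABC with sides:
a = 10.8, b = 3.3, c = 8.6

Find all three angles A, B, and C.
Law of cosines for each angle (a² = 116.64, b² = 10.89, c² = 73.96):
cos(A) = (b² + c² − a²)/(2bc) = (10.89 + 73.96 − 116.64)/(2·3.3·8.6) = -31.79/56.76 ≈ -0.560078  ⇒  A ≈ 124.061°
cos(B) = (a² + c² − b²)/(2ac) = (116.64 + 73.96 − 10.89)/(2·10.8·8.6) = 179.71/185.76 ≈ 0.967431  ⇒  B ≈ 14.6631°
cos(C) = (a² + b² − c²)/(2ab) = (116.64 + 10.89 − 73.96)/(2·10.8·3.3) = 53.57/71.28 ≈ 0.751543  ⇒  C ≈ 41.2758°
Check: A + B + C ≈ 180°

A = 124.1°, B = 14.66°, C = 41.28°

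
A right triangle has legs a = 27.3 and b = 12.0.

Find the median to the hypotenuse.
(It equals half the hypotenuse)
Hypotenuse c = √(a² + b²) = √(745.29 + 144) = √889.29 ≈ 29.821
Median to hypotenuse = c/2 ≈ 29.821/2 ≈ 14.9105

Median = 14.91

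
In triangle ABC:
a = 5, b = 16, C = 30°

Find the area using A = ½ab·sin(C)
A = ½·a·b·sin(C) = ½·5·16·sin(30°)
sin(30°) ≈ 0.5
A ≈ ½·80·0.5 = 40·0.5 ≈ 20

Area = 20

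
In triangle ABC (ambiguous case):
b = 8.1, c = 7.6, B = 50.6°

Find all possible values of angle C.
b/sin(B) = c/sin(C)  ⇒  sin(C) = c·sin(B)/b = 7.6·sin(50.6°)/8.1
sin(50.6°) ≈ 0.772734
sin(C) ≈ 7.6·0.772734/8.1 ≈ 5.87278/8.1 ≈ 0.725034
Candidate 1: C₁ = arcsin(0.725034) ≈ 46.4717°  →  A = 180° − 50.6° − 46.4717° ≈ 82.9283° > 0, valid
Candidate 2: C₂ = 180° − C₁ ≈ 133.528°  →  A = 180° − 50.6° − 133.528° ≈ -4.1283° ≤ 0, not a valid triangle

C = 46.47° (one solution)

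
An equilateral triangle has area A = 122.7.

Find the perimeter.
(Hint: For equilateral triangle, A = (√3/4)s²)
A = (√3/4)s²  ⇒  s² = 4A/√3 = 4·122.7/√3 = 490.8/1.73205 ≈ 283.364
s ≈ √283.364 ≈ 16.8334
Perimeter = 3s ≈ 3·16.8334 ≈ 50.5002

Perimeter = 50.5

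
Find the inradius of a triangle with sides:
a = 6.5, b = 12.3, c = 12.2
r = Area/s where s is the semi-perimeter.
s = (6.5 + 12.3 + 12.2)/2 = 31/2 = 15.5
Area = √(s(s−a)(s−b)(s−c)) = √(15.5·9·3.2·3.3) ≈ √1473.12 ≈ 38.3812
r ≈ 38.3812/15.5 ≈ 2.47621

r = 2.476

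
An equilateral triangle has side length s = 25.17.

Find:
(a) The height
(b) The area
(a) The height splits the triangle into two 30-60-90 halves: h = s·√3/2 = 25.17·1.73205/2 ≈ 43.5957/2 ≈ 21.7979
(b) Area = (√3/4)·s² = (√3/4)·25.17² = (√3/4)·633.5289 ≈ 0.433013·633.5289 ≈ 274.326

Height = 21.8, Area = 274.3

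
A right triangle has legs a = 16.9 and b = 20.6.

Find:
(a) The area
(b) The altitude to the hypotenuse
(a) The legs are perpendicular, so Area = ½·a·b = ½·16.9·20.6 = ½·348.14 = 174.07
(b) Hypotenuse c = √(a² + b²) = √(285.61 + 424.36) = √709.97 ≈ 26.6453
    Area = ½·c·h_c  ⇒  h_c = 2·Area/c = 348.14/26.6453 ≈ 13.0657

Area = 174.07, h_c = 13.07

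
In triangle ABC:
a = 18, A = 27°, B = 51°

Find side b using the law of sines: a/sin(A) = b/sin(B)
a/sin(A) = b/sin(B)  ⇒  b = a·sin(B)/sin(A) = 18·sin(51°)/sin(27°)
sin(51°) ≈ 0.777146, sin(27°) ≈ 0.45399
b ≈ 18·0.777146/0.45399 ≈ 13.9886/0.45399 ≈ 30.8126

b = 30.81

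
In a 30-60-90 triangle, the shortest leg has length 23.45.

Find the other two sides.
In a 30-60-90 triangle the sides are in ratio 1 : √3 : 2 (short leg : long leg : hypotenuse).
Long leg = 23.45·√3 ≈ 23.45·1.73205 ≈ 40.6166
Hypotenuse = 2·23.45 = 46.9

Long leg = 23.45√3 = 40.62, Hypotenuse = 46.9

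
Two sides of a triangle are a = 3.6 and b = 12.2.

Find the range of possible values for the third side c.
Triangle inequality: |a − b| < c < a + b
|a − b| = |3.6 − 12.2| = 8.6
a + b = 3.6 + 12.2 = 15.8

8.6 < c < 15.8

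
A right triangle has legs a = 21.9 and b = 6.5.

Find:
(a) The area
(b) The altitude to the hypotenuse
(a) The legs are perpendicular, so Area = ½·a·b = ½·21.9·6.5 = ½·142.35 = 71.175
(b) Hypotenuse c = √(a² + b²) = √(479.61 + 42.25) = √521.86 ≈ 22.8443
    Area = ½·c·h_c  ⇒  h_c = 2·Area/c = 142.35/22.8443 ≈ 6.23133

Area = 71.175, h_c = 6.231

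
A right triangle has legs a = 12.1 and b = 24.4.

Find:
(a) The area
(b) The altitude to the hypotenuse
(a) The legs are perpendicular, so Area = ½·a·b = ½·12.1·24.4 = ½·295.24 = 147.62
(b) Hypotenuse c = √(a² + b²) = √(146.41 + 595.36) = √741.77 ≈ 27.2355
    Area = ½·c·h_c  ⇒  h_c = 2·Area/c = 295.24/27.2355 ≈ 10.8403

Area = 147.62, h_c = 10.84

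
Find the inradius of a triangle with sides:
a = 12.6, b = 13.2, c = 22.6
r = Area/s where s is the semi-perimeter.
s = (12.6 + 13.2 + 22.6)/2 = 48.4/2 = 24.2
Area = √(s(s−a)(s−b)(s−c)) = √(24.2·11.6·11·1.6) ≈ √4940.67 ≈ 70.2899
r ≈ 70.2899/24.2 ≈ 2.90454

r = 2.905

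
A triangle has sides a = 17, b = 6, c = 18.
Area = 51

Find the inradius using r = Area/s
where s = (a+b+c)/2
s = (17 + 6 + 18)/2 = 41/2 = 20.5
r = Area/s = 51/20.5 ≈ 2.4878

r = 2.488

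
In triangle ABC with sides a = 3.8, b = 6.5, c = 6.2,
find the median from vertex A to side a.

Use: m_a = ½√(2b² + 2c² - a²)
m_a = ½√(2·6.5² + 2·6.2² − 3.8²) = ½√(2·42.25 + 2·38.44 − 14.44) = ½√(84.5 + 76.88 − 14.44) = ½√146.94
√146.94 ≈ 12.1219, so m_a ≈ 6.06094

m_a = 6.061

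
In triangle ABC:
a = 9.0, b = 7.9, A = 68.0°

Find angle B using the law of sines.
a/sin(A) = b/sin(B)  ⇒  sin(B) = b·sin(A)/a = 7.9·sin(68.0°)/9.0
sin(68.0°) ≈ 0.927184
sin(B) ≈ 7.9·0.927184/9.0 ≈ 7.32475/9.0 ≈ 0.813861
B = arcsin(0.813861) ≈ 54.4749°
(Since b ≤ a we need B ≤ A, so the obtuse alternative 180° − 54.4749° ≈ 125.525° is rejected.)

B = 54.47°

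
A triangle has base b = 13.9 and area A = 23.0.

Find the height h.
A = ½·b·h  ⇒  h = 2A/b = 2·23.0/13.9 = 46/13.9 ≈ 3.30935

h = 3.309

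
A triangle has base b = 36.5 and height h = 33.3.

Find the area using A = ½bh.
A = ½·b·h = ½·36.5·33.3 = ½·1215.45 = 607.725

Area = 607.725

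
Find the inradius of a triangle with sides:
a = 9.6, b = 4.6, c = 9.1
r = Area/s where s is the semi-perimeter.
s = (9.6 + 4.6 + 9.1)/2 = 23.3/2 = 11.65
Area = √(s(s−a)(s−b)(s−c)) = √(11.65·2.05·7.05·2.55) ≈ √429.348 ≈ 20.7207
r ≈ 20.7207/11.65 ≈ 1.7786

r = 1.779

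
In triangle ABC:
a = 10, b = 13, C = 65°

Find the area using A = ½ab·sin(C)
A = ½·a·b·sin(C) = ½·10·13·sin(65°)
sin(65°) ≈ 0.906308
A ≈ ½·130·0.906308 = 65·0.906308 ≈ 58.91

Area = 58.91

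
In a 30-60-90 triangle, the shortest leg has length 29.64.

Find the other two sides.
In a 30-60-90 triangle the sides are in ratio 1 : √3 : 2 (short leg : long leg : hypotenuse).
Long leg = 29.64·√3 ≈ 29.64·1.73205 ≈ 51.338
Hypotenuse = 2·29.64 = 59.28

Long leg = 29.64√3 = 51.34, Hypotenuse = 59.28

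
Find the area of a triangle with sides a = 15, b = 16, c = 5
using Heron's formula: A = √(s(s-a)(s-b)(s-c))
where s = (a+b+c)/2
s = (15 + 16 + 5)/2 = 36/2 = 18
s − a = 3, s − b = 2, s − c = 13
s(s−a)(s−b)(s−c) = 18·3·2·13 = 1404
Area = √1404 ≈ 37.47

s = 18.0, Area = 37.47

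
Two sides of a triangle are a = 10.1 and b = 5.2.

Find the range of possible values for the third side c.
Triangle inequality: |a − b| < c < a + b
|a − b| = |10.1 − 5.2| = 4.9
a + b = 10.1 + 5.2 = 15.3

4.9 < c < 15.3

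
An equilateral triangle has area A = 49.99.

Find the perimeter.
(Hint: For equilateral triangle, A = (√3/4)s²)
A = (√3/4)s²  ⇒  s² = 4A/√3 = 4·49.99/√3 = 199.96/1.73205 ≈ 115.447
s ≈ √115.447 ≈ 10.7446
Perimeter = 3s ≈ 3·10.7446 ≈ 32.2339

Perimeter = 32.23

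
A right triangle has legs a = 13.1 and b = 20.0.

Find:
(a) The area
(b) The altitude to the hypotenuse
(a) The legs are perpendicular, so Area = ½·a·b = ½·13.1·20.0 = ½·262 = 131
(b) Hypotenuse c = √(a² + b²) = √(171.61 + 400) = √571.61 ≈ 23.9084
    Area = ½·c·h_c  ⇒  h_c = 2·Area/c = 262/23.9084 ≈ 10.9585

Area = 131, h_c = 10.96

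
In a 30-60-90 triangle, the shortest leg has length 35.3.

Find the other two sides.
In a 30-60-90 triangle the sides are in ratio 1 : √3 : 2 (short leg : long leg : hypotenuse).
Long leg = 35.3·√3 ≈ 35.3·1.73205 ≈ 61.1414
Hypotenuse = 2·35.3 = 70.6

Long leg = 35.3√3 = 61.14, Hypotenuse = 70.6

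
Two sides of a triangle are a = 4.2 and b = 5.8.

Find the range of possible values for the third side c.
Triangle inequality: |a − b| < c < a + b
|a − b| = |4.2 − 5.8| = 1.6
a + b = 4.2 + 5.8 = 10

1.6 < c < 10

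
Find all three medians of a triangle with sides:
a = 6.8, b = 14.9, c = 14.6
Median formula: m_a = ½√(2b² + 2c² − a²) (and cyclically). a² = 46.24, b² = 222.01, c² = 213.16.
m_a = ½√(2·222.01 + 2·213.16 − 46.24) = ½√824.1 ≈ ½·28.7071 ≈ 14.3536
m_b = ½√(2·46.24 + 2·213.16 − 222.01) = ½√296.79 ≈ ½·17.2276 ≈ 8.6138
m_c = ½√(2·46.24 + 2·222.01 − 213.16) = ½√323.34 ≈ ½·17.9817 ≈ 8.99083

m_a = 14.35, m_b = 8.614, m_c = 8.991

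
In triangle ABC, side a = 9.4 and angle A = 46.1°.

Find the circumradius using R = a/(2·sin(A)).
R = a/(2·sin(A)) = 9.4/(2·sin(46.1°))
sin(46.1°) ≈ 0.720551
R ≈ 9.4/(2·0.720551) = 9.4/1.4411 ≈ 6.52279

R = 6.523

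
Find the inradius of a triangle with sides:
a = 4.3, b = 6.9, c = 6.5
r = Area/s where s is the semi-perimeter.
s = (4.3 + 6.9 + 6.5)/2 = 17.7/2 = 8.85
Area = √(s(s−a)(s−b)(s−c)) = √(8.85·4.55·1.95·2.35) ≈ √184.526 ≈ 13.584
r ≈ 13.584/8.85 ≈ 1.53492

r = 1.535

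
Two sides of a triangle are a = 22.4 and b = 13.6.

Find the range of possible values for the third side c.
Triangle inequality: |a − b| < c < a + b
|a − b| = |22.4 − 13.6| = 8.8
a + b = 22.4 + 13.6 = 36

8.8 < c < 36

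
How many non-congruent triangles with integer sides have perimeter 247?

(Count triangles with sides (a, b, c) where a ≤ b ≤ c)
Let a ≤ b ≤ c with a + b + c = 247. The only binding inequality is a + b > c, i.e. 247 − c > c, so c < 247/2; and c ≥ 247/3 since c is the largest side.
So 83 ≤ c ≤ 123. For each c, b runs from ⌈(247 − c)/2⌉ up to c (then a = 247 − b − c satisfies 1 ≤ a ≤ b automatically), giving c − ⌈(247 − c)/2⌉ + 1 choices.
Summing over c: 2 + 3 + 5 + 6 + … + 60 + 62  (41 terms, c = 83, …, 123) = 1302
Check (closed form: nearest integer to p²/48 for even p, (p+3)²/48 for odd p): (247+3)²/48 = 250²/48 = 62500/48 ≈ 1302.08 → 1302

1302 triangles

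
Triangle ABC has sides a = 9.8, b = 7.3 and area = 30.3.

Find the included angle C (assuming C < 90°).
Area = ½·a·b·sin(C)  ⇒  sin(C) = 2·Area/(a·b) = 2·30.3/(9.8·7.3) = 60.6/71.54 ≈ 0.847079
C = arcsin(0.847079) ≈ 57.8953° (taking the acute solution since C < 90°)

C = 57.9°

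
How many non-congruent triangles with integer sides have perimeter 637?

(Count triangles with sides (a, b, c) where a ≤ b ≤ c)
Let a ≤ b ≤ c with a + b + c = 637. The only binding inequality is a + b > c, i.e. 637 − c > c, so c < 637/2; and c ≥ 637/3 since c is the largest side.
So 213 ≤ c ≤ 318. For each c, b runs from ⌈(637 − c)/2⌉ up to c (then a = 637 − b − c satisfies 1 ≤ a ≤ b automatically), giving c − ⌈(637 − c)/2⌉ + 1 choices.
Summing over c: 2 + 3 + 5 + 6 + … + 158 + 159  (106 terms, c = 213, …, 318) = 8533
Check (closed form: nearest integer to p²/48 for even p, (p+3)²/48 for odd p): (637+3)²/48 = 640²/48 = 409600/48 ≈ 8533.33 → 8533

8533 triangles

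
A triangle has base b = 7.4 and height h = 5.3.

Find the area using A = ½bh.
A = ½·b·h = ½·7.4·5.3 = ½·39.22 = 19.61

Area = 19.61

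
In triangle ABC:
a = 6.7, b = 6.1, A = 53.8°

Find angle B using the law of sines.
a/sin(A) = b/sin(B)  ⇒  sin(B) = b·sin(A)/a = 6.1·sin(53.8°)/6.7
sin(53.8°) ≈ 0.80696
sin(B) ≈ 6.1·0.80696/6.7 ≈ 4.92246/6.7 ≈ 0.734695
B = arcsin(0.734695) ≈ 47.2815°
(Since b ≤ a we need B ≤ A, so the obtuse alternative 180° − 47.2815° ≈ 132.719° is rejected.)

B = 47.28°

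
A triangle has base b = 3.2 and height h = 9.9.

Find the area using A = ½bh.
A = ½·b·h = ½·3.2·9.9 = ½·31.68 = 15.84

Area = 15.84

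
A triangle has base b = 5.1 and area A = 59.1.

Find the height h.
A = ½·b·h  ⇒  h = 2A/b = 2·59.1/5.1 = 118.2/5.1 ≈ 23.1765

h = 23.18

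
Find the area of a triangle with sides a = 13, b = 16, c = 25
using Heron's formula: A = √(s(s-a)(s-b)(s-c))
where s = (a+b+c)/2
s = (13 + 16 + 25)/2 = 54/2 = 27
s − a = 14, s − b = 11, s − c = 2
s(s−a)(s−b)(s−c) = 27·14·11·2 = 8316
Area = √8316 ≈ 91.1921

s = 27.0, Area = 91.19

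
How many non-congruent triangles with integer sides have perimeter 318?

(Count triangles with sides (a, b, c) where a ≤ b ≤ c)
Let a ≤ b ≤ c with a + b + c = 318. The only binding inequality is a + b > c, i.e. 318 − c > c, so c < 318/2; and c ≥ 318/3 since c is the largest side.
So 106 ≤ c ≤ 158. For each c, b runs from ⌈(318 − c)/2⌉ up to c (then a = 318 − b − c satisfies 1 ≤ a ≤ b automatically), giving c − ⌈(318 − c)/2⌉ + 1 choices.
Summing over c: 1 + 2 + 4 + 5 + … + 77 + 79  (53 terms, c = 106, …, 158) = 2107
Check (closed form: nearest integer to p²/48 for even p, (p+3)²/48 for odd p): 318²/48 = 101124/48 ≈ 2106.75 → 2107

2107 triangles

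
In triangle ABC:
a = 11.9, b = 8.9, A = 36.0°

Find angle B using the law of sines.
a/sin(A) = b/sin(B)  ⇒  sin(B) = b·sin(A)/a = 8.9·sin(36.0°)/11.9
sin(36.0°) ≈ 0.587785
sin(B) ≈ 8.9·0.587785/11.9 ≈ 5.23129/11.9 ≈ 0.439604
B = arcsin(0.439604) ≈ 26.0786°
(Since b ≤ a we need B ≤ A, so the obtuse alternative 180° − 26.0786° ≈ 153.921° is rejected.)

B = 26.08°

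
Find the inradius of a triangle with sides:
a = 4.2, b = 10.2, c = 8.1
r = Area/s where s is the semi-perimeter.
s = (4.2 + 10.2 + 8.1)/2 = 22.5/2 = 11.25
Area = √(s(s−a)(s−b)(s−c)) = √(11.25·7.05·1.05·3.15) ≈ √262.326 ≈ 16.1965
r ≈ 16.1965/11.25 ≈ 1.43969

r = 1.44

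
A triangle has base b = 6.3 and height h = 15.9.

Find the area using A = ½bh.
A = ½·b·h = ½·6.3·15.9 = ½·100.17 = 50.085

Area = 50.085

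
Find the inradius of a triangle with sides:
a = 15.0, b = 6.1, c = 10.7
r = Area/s where s is the semi-perimeter.
s = (15.0 + 6.1 + 10.7)/2 = 31.8/2 = 15.9
Area = √(s(s−a)(s−b)(s−c)) = √(15.9·0.9·9.8·5.2) ≈ √729.238 ≈ 27.0044
r ≈ 27.0044/15.9 ≈ 1.69839

r = 1.698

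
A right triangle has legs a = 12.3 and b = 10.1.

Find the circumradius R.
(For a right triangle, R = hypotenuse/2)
Hypotenuse c = √(a² + b²) = √(151.29 + 102.01) = √253.3 ≈ 15.9154
R = c/2 ≈ 15.9154/2 ≈ 7.9577

R = 7.958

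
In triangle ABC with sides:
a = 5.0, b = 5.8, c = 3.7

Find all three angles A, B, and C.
Law of cosines for each angle (a² = 25, b² = 33.64, c² = 13.69):
cos(A) = (b² + c² − a²)/(2bc) = (33.64 + 13.69 − 25)/(2·5.8·3.7) = 22.33/42.92 ≈ 0.52027  ⇒  A ≈ 58.6496°
cos(B) = (a² + c² − b²)/(2ac) = (25 + 13.69 − 33.64)/(2·5.0·3.7) = 5.05/37 ≈ 0.136486  ⇒  B ≈ 82.1554°
cos(C) = (a² + b² − c²)/(2ab) = (25 + 33.64 − 13.69)/(2·5.0·5.8) = 44.95/58 ≈ 0.775  ⇒  C ≈ 39.195°
Check: A + B + C ≈ 180°

A = 58.65°, B = 82.16°, C = 39.19°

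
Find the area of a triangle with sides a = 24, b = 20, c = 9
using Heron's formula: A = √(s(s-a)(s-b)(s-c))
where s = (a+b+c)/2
s = (24 + 20 + 9)/2 = 53/2 = 26.5
s − a = 2.5, s − b = 6.5, s − c = 17.5
s(s−a)(s−b)(s−c) = 26.5·2.5·6.5·17.5 = 7535.9375
Area = √7535.9375 ≈ 86.8098

s = 26.5, Area = 86.81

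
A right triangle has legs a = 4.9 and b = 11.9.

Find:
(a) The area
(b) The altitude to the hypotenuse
(a) The legs are perpendicular, so Area = ½·a·b = ½·4.9·11.9 = ½·58.31 = 29.155
(b) Hypotenuse c = √(a² + b²) = √(24.01 + 141.61) = √165.62 ≈ 12.8693
    Area = ½·c·h_c  ⇒  h_c = 2·Area/c = 58.31/12.8693 ≈ 4.53092

Area = 29.155, h_c = 4.531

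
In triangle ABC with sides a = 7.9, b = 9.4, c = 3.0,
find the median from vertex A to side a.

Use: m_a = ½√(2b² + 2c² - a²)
m_a = ½√(2·9.4² + 2·3.0² − 7.9²) = ½√(2·88.36 + 2·9 − 62.41) = ½√(176.72 + 18 − 62.41) = ½√132.31
√132.31 ≈ 11.5026, so m_a ≈ 5.7513

m_a = 5.751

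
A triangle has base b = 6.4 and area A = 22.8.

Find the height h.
A = ½·b·h  ⇒  h = 2A/b = 2·22.8/6.4 = 45.6/6.4 ≈ 7.125

h = 7.125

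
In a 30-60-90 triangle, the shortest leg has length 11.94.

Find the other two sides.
In a 30-60-90 triangle the sides are in ratio 1 : √3 : 2 (short leg : long leg : hypotenuse).
Long leg = 11.94·√3 ≈ 11.94·1.73205 ≈ 20.6807
Hypotenuse = 2·11.94 = 23.88

Long leg = 11.94√3 = 20.68, Hypotenuse = 23.88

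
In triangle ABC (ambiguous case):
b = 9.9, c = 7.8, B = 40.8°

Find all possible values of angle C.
b/sin(B) = c/sin(C)  ⇒  sin(C) = c·sin(B)/b = 7.8·sin(40.8°)/9.9
sin(40.8°) ≈ 0.653421
sin(C) ≈ 7.8·0.653421/9.9 ≈ 5.09668/9.9 ≈ 0.514816
Candidate 1: C₁ = arcsin(0.514816) ≈ 30.9852°  →  A = 180° − 40.8° − 30.9852° ≈ 108.215° > 0, valid
Candidate 2: C₂ = 180° − C₁ ≈ 149.015°  →  A = 180° − 40.8° − 149.015° ≈ -9.8148° ≤ 0, not a valid triangle

C = 30.99° (one solution)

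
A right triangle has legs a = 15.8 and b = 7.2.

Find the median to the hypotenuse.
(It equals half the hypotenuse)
Hypotenuse c = √(a² + b²) = √(249.64 + 51.84) = √301.48 ≈ 17.3632
Median to hypotenuse = c/2 ≈ 17.3632/2 ≈ 8.68159

Median = 8.682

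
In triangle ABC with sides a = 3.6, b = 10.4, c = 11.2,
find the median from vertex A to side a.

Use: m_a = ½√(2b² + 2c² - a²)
m_a = ½√(2·10.4² + 2·11.2² − 3.6²) = ½√(2·108.16 + 2·125.44 − 12.96) = ½√(216.32 + 250.88 − 12.96) = ½√454.24
√454.24 ≈ 21.3129, so m_a ≈ 10.6565

m_a = 10.66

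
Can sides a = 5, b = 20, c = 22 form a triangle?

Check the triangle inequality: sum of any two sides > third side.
a + b vs c: 5 + 20 = 25 > 22  ✓
a + c vs b: 5 + 22 = 27 > 20  ✓
b + c vs a: 20 + 22 = 42 > 5  ✓

Yes, triangle inequality satisfied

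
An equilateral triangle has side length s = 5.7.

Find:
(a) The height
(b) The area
(a) The height splits the triangle into two 30-60-90 halves: h = s·√3/2 = 5.7·1.73205/2 ≈ 9.87269/2 ≈ 4.93634
(b) Area = (√3/4)·s² = (√3/4)·5.7² = (√3/4)·32.49 ≈ 0.433013·32.49 ≈ 14.0686

Height = 4.936, Area = 14.07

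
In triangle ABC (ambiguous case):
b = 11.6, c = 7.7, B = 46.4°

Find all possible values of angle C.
b/sin(B) = c/sin(C)  ⇒  sin(C) = c·sin(B)/b = 7.7·sin(46.4°)/11.6
sin(46.4°) ≈ 0.724172
sin(C) ≈ 7.7·0.724172/11.6 ≈ 5.57612/11.6 ≈ 0.4807
Candidate 1: C₁ = arcsin(0.4807) ≈ 28.7311°  →  A = 180° − 46.4° − 28.7311° ≈ 104.869° > 0, valid
Candidate 2: C₂ = 180° − C₁ ≈ 151.269°  →  A = 180° − 46.4° − 151.269° ≈ -17.6689° ≤ 0, not a valid triangle

C = 28.73° (one solution)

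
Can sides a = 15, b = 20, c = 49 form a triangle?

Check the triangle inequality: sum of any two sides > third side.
a + b vs c: 15 + 20 = 35 ≤ 49  ✗
a + c vs b: 15 + 49 = 64 > 20  ✓
b + c vs a: 20 + 49 = 69 > 15  ✓

No: 15 + 20 = 35 is not > 49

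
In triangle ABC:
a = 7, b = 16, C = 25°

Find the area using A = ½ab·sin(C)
A = ½·a·b·sin(C) = ½·7·16·sin(25°)
sin(25°) ≈ 0.422618
A ≈ ½·112·0.422618 = 56·0.422618 ≈ 23.6666

Area = 23.67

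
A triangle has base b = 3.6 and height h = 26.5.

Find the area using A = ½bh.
A = ½·b·h = ½·3.6·26.5 = ½·95.4 = 47.7

Area = 47.7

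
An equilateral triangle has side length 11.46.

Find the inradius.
r = Area/s with s the semi-perimeter.
Area = (√3/4)·11.46² = (√3/4)·131.3316 ≈ 0.433013·131.3316 ≈ 56.8683
s = 3·11.46/2 = 17.19
r ≈ 56.8683/17.19 ≈ 3.30822
(Equivalently r = side/(2√3) = 11.46/3.4641 ≈ 3.30822.)

r = 3.308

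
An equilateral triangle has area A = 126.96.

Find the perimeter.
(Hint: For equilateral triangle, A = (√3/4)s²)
A = (√3/4)s²  ⇒  s² = 4A/√3 = 4·126.96/√3 = 507.84/1.73205 ≈ 293.202
s ≈ √293.202 ≈ 17.1231
Perimeter = 3s ≈ 3·17.1231 ≈ 51.3694

Perimeter = 51.37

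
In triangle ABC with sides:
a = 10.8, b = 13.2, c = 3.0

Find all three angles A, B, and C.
Law of cosines for each angle (a² = 116.64, b² = 174.24, c² = 9):
cos(A) = (b² + c² − a²)/(2bc) = (174.24 + 9 − 116.64)/(2·13.2·3.0) = 66.6/79.2 ≈ 0.840909  ⇒  A ≈ 32.7638°
cos(B) = (a² + c² − b²)/(2ac) = (116.64 + 9 − 174.24)/(2·10.8·3.0) = -48.6/64.8 ≈ -0.75  ⇒  B ≈ 138.59°
cos(C) = (a² + b² − c²)/(2ab) = (116.64 + 174.24 − 9)/(2·10.8·13.2) = 281.88/285.12 ≈ 0.988636  ⇒  C ≈ 8.64586°
Check: A + B + C ≈ 180°

A = 32.76°, B = 138.6°, C = 8.646°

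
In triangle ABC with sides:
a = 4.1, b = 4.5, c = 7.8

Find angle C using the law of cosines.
c² = a² + b² − 2ab·cos(C)  ⇒  cos(C) = (a² + b² − c²)/(2ab)
cos(C) = (4.1² + 4.5² − 7.8²)/(2·4.1·4.5) = (16.81 + 20.25 − 60.84)/36.9 = -23.78/36.9 ≈ -0.644444
C = arccos(-0.644444) ≈ 130.124°

C = 130.1°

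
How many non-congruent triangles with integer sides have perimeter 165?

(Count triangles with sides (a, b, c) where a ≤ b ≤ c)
Let a ≤ b ≤ c with a + b + c = 165. The only binding inequality is a + b > c, i.e. 165 − c > c, so c < 165/2; and c ≥ 165/3 since c is the largest side.
So 55 ≤ c ≤ 82. For each c, b runs from ⌈(165 − c)/2⌉ up to c (then a = 165 − b − c satisfies 1 ≤ a ≤ b automatically), giving c − ⌈(165 − c)/2⌉ + 1 choices.
Summing over c: 1 + 2 + 4 + 5 + … + 40 + 41  (28 terms, c = 55, …, 82) = 588
Check (closed form: nearest integer to p²/48 for even p, (p+3)²/48 for odd p): (165+3)²/48 = 168²/48 = 28224/48 ≈ 588.00 → 588

588 triangles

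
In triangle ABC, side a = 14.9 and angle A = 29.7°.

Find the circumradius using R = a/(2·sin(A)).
R = a/(2·sin(A)) = 14.9/(2·sin(29.7°))
sin(29.7°) ≈ 0.495459
R ≈ 14.9/(2·0.495459) = 14.9/0.990917 ≈ 15.0366

R = 15.04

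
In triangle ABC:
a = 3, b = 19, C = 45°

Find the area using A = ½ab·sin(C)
A = ½·a·b·sin(C) = ½·3·19·sin(45°)
sin(45°) ≈ 0.707107
A ≈ ½·57·0.707107 = 28.5·0.707107 ≈ 20.1525

Area = 20.15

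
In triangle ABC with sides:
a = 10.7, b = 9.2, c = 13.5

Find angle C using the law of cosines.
c² = a² + b² − 2ab·cos(C)  ⇒  cos(C) = (a² + b² − c²)/(2ab)
cos(C) = (10.7² + 9.2² − 13.5²)/(2·10.7·9.2) = (114.49 + 84.64 − 182.25)/196.88 = 16.88/196.88 ≈ 0.0857375
C = arccos(0.0857375) ≈ 85.0816°

C = 85.08°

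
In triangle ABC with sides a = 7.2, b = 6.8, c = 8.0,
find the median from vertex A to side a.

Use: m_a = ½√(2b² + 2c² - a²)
m_a = ½√(2·6.8² + 2·8.0² − 7.2²) = ½√(2·46.24 + 2·64 − 51.84) = ½√(92.48 + 128 − 51.84) = ½√168.64
√168.64 ≈ 12.9861, so m_a ≈ 6.49307

m_a = 6.493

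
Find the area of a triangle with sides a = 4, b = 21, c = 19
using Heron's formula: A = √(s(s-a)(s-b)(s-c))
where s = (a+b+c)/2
s = (4 + 21 + 19)/2 = 44/2 = 22
s − a = 18, s − b = 1, s − c = 3
s(s−a)(s−b)(s−c) = 22·18·1·3 = 1188
Area = √1188 ≈ 34.4674

s = 22.0, Area = 34.47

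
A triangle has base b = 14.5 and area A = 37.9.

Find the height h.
A = ½·b·h  ⇒  h = 2A/b = 2·37.9/14.5 = 75.8/14.5 ≈ 5.22759

h = 5.228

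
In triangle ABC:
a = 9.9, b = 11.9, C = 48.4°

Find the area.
Two sides and the included angle (SAS): A = ½·a·b·sin(C) = ½·9.9·11.9·sin(48.4°)
sin(48.4°) ≈ 0.747798
A ≈ ½·117.81·0.747798 = 58.905·0.747798 ≈ 44.049

Area = 44.05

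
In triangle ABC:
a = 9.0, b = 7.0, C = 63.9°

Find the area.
Two sides and the included angle (SAS): A = ½·a·b·sin(C) = ½·9.0·7.0·sin(63.9°)
sin(63.9°) ≈ 0.898028
A ≈ ½·63·0.898028 = 31.5·0.898028 ≈ 28.2879

Area = 28.29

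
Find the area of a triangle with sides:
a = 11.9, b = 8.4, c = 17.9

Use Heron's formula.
s = (11.9 + 8.4 + 17.9)/2 = 38.2/2 = 19.1
s − a = 7.2, s − b = 10.7, s − c = 1.2
s(s−a)(s−b)(s−c) = 19.1·7.2·10.7·1.2 ≈ 1765.76
Area = √1765.76 ≈ 42.0209

Area = 42.02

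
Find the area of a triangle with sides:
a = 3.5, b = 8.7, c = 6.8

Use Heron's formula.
s = (3.5 + 8.7 + 6.8)/2 = 19/2 = 9.5
s − a = 6, s − b = 0.8, s − c = 2.7
s(s−a)(s−b)(s−c) = 9.5·6·0.8·2.7 ≈ 123.12
Area = √123.12 ≈ 11.0959

Area = 11.1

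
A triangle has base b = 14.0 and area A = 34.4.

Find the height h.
A = ½·b·h  ⇒  h = 2A/b = 2·34.4/14.0 = 68.8/14.0 ≈ 4.91429

h = 4.914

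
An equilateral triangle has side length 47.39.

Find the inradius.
r = Area/s with s the semi-perimeter.
Area = (√3/4)·47.39² = (√3/4)·2245.8121 ≈ 0.433013·2245.8121 ≈ 972.465
s = 3·47.39/2 = 71.085
r ≈ 972.465/71.085 ≈ 13.6803
(Equivalently r = side/(2√3) = 47.39/3.4641 ≈ 13.6803.)

r = 13.68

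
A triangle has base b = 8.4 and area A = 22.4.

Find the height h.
A = ½·b·h  ⇒  h = 2A/b = 2·22.4/8.4 = 44.8/8.4 ≈ 5.33333

h = 5.333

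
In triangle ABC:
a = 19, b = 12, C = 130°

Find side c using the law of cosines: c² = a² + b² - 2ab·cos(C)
c² = 19² + 12² − 2·19·12·cos(130°)
cos(130°) ≈ -0.642788
c² ≈ 361 + 144 − 456·(-0.642788) ≈ 505 + 293.111 ≈ 798.111
c ≈ √798.111 ≈ 28.2509

c = 28.25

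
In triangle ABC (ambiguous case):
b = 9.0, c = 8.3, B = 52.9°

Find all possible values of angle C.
b/sin(B) = c/sin(C)  ⇒  sin(C) = c·sin(B)/b = 8.3·sin(52.9°)/9.0
sin(52.9°) ≈ 0.797584
sin(C) ≈ 8.3·0.797584/9.0 ≈ 6.61995/9.0 ≈ 0.73555
Candidate 1: C₁ = arcsin(0.73555) ≈ 47.3537°  →  A = 180° − 52.9° − 47.3537° ≈ 79.7463° > 0, valid
Candidate 2: C₂ = 180° − C₁ ≈ 132.646°  →  A = 180° − 52.9° − 132.646° ≈ -5.5463° ≤ 0, not a valid triangle

C = 47.35° (one solution)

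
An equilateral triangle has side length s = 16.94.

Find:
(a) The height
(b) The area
(a) The height splits the triangle into two 30-60-90 halves: h = s·√3/2 = 16.94·1.73205/2 ≈ 29.3409/2 ≈ 14.6705
(b) Area = (√3/4)·s² = (√3/4)·16.94² = (√3/4)·286.9636 ≈ 0.433013·286.9636 ≈ 124.259

Height = 14.67, Area = 124.3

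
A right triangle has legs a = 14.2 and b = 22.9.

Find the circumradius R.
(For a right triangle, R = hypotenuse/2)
Hypotenuse c = √(a² + b²) = √(201.64 + 524.41) = √726.05 ≈ 26.9453
R = c/2 ≈ 26.9453/2 ≈ 13.4727

R = 13.47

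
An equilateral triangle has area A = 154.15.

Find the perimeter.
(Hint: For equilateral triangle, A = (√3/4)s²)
A = (√3/4)s²  ⇒  s² = 4A/√3 = 4·154.15/√3 = 616.6/1.73205 ≈ 355.994
s ≈ √355.994 ≈ 18.8678
Perimeter = 3s ≈ 3·18.8678 ≈ 56.6034

Perimeter = 56.6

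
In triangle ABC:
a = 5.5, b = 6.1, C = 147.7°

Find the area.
Two sides and the included angle (SAS): A = ½·a·b·sin(C) = ½·5.5·6.1·sin(147.7°)
sin(147.7°) ≈ 0.534352
A ≈ ½·33.55·0.534352 = 16.775·0.534352 ≈ 8.96376

Area = 8.964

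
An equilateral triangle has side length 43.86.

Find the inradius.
r = Area/s with s the semi-perimeter.
Area = (√3/4)·43.86² = (√3/4)·1923.6996 ≈ 0.433013·1923.6996 ≈ 832.986
s = 3·43.86/2 = 65.79
r ≈ 832.986/65.79 ≈ 12.6613
(Equivalently r = side/(2√3) = 43.86/3.4641 ≈ 12.6613.)

r = 12.66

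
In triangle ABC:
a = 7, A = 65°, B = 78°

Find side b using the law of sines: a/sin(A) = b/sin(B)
a/sin(A) = b/sin(B)  ⇒  b = a·sin(B)/sin(A) = 7·sin(78°)/sin(65°)
sin(78°) ≈ 0.978148, sin(65°) ≈ 0.906308
b ≈ 7·0.978148/0.906308 ≈ 6.84703/0.906308 ≈ 7.55487

b = 7.555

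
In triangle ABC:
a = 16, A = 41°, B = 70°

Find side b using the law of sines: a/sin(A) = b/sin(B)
a/sin(A) = b/sin(B)  ⇒  b = a·sin(B)/sin(A) = 16·sin(70°)/sin(41°)
sin(70°) ≈ 0.939693, sin(41°) ≈ 0.656059
b ≈ 16·0.939693/0.656059 ≈ 15.0351/0.656059 ≈ 22.9173

b = 22.92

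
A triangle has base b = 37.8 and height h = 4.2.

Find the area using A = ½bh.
A = ½·b·h = ½·37.8·4.2 = ½·158.76 = 79.38

Area = 79.38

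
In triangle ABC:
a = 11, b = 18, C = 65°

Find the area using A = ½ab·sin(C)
A = ½·a·b·sin(C) = ½·11·18·sin(65°)
sin(65°) ≈ 0.906308
A ≈ ½·198·0.906308 = 99·0.906308 ≈ 89.7245

Area = 89.72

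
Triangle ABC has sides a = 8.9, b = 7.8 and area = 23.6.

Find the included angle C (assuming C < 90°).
Area = ½·a·b·sin(C)  ⇒  sin(C) = 2·Area/(a·b) = 2·23.6/(8.9·7.8) = 47.2/69.42 ≈ 0.679919
C = arcsin(0.679919) ≈ 42.8373° (taking the acute solution since C < 90°)

C = 42.84°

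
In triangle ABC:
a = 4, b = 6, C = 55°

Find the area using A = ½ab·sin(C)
A = ½·a·b·sin(C) = ½·4·6·sin(55°)
sin(55°) ≈ 0.819152
A ≈ ½·24·0.819152 = 12·0.819152 ≈ 9.82982

Area = 9.83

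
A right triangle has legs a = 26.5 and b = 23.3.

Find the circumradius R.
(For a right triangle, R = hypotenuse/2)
Hypotenuse c = √(a² + b²) = √(702.25 + 542.89) = √1245.14 ≈ 35.2865
R = c/2 ≈ 35.2865/2 ≈ 17.6433

R = 17.64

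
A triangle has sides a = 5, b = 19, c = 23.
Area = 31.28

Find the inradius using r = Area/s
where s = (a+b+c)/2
s = (5 + 19 + 23)/2 = 47/2 = 23.5
r = Area/s = 31.28/23.5 ≈ 1.33106

r = 1.331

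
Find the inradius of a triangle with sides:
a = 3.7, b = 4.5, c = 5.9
r = Area/s where s is the semi-perimeter.
s = (3.7 + 4.5 + 5.9)/2 = 14.1/2 = 7.05
Area = √(s(s−a)(s−b)(s−c)) = √(7.05·3.35·2.55·1.15) ≈ √69.2583 ≈ 8.32216
r ≈ 8.32216/7.05 ≈ 1.18045

r = 1.18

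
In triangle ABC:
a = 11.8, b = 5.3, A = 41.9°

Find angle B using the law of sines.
a/sin(A) = b/sin(B)  ⇒  sin(B) = b·sin(A)/a = 5.3·sin(41.9°)/11.8
sin(41.9°) ≈ 0.667833
sin(B) ≈ 5.3·0.667833/11.8 ≈ 3.53951/11.8 ≈ 0.299959
B = arcsin(0.299959) ≈ 17.4551°
(Since b ≤ a we need B ≤ A, so the obtuse alternative 180° − 17.4551° ≈ 162.545° is rejected.)

B = 17.46°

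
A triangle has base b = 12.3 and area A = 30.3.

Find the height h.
A = ½·b·h  ⇒  h = 2A/b = 2·30.3/12.3 = 60.6/12.3 ≈ 4.92683

h = 4.927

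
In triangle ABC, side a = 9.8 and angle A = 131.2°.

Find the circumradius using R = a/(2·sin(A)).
R = a/(2·sin(A)) = 9.8/(2·sin(131.2°))
sin(131.2°) ≈ 0.752415
R ≈ 9.8/(2·0.752415) = 9.8/1.50483 ≈ 6.51236

R = 6.512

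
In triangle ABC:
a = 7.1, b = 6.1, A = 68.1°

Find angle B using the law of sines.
a/sin(A) = b/sin(B)  ⇒  sin(B) = b·sin(A)/a = 6.1·sin(68.1°)/7.1
sin(68.1°) ≈ 0.927836
sin(B) ≈ 6.1·0.927836/7.1 ≈ 5.6598/7.1 ≈ 0.797155
B = arcsin(0.797155) ≈ 52.8593°
(Since b ≤ a we need B ≤ A, so the obtuse alternative 180° − 52.8593° ≈ 127.141° is rejected.)

B = 52.86°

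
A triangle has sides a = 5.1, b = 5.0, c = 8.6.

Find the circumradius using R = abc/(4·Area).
First find the area with Heron's formula.
s = (5.1 + 5.0 + 8.6)/2 = 9.35
Area = √(s(s−a)(s−b)(s−c)) = √(9.35·4.25·4.35·0.75) ≈ √129.644 ≈ 11.3861
abc = 5.1·5.0·8.6 = 219.3
R = abc/(4·Area) ≈ 219.3/(4·11.3861) = 219.3/45.5445 ≈ 4.81508

R = 4.815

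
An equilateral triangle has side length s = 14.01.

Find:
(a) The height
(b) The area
(a) The height splits the triangle into two 30-60-90 halves: h = s·√3/2 = 14.01·1.73205/2 ≈ 24.266/2 ≈ 12.133
(b) Area = (√3/4)·s² = (√3/4)·14.01² = (√3/4)·196.2801 ≈ 0.433013·196.2801 ≈ 84.9918

Height = 12.13, Area = 84.99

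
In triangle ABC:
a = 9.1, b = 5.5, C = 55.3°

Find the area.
Two sides and the included angle (SAS): A = ½·a·b·sin(C) = ½·9.1·5.5·sin(55.3°)
sin(55.3°) ≈ 0.822144
A ≈ ½·50.05·0.822144 = 25.025·0.822144 ≈ 20.5742

Area = 20.57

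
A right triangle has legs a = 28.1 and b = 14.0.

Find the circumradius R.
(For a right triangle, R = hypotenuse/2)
Hypotenuse c = √(a² + b²) = √(789.61 + 196) = √985.61 ≈ 31.3944
R = c/2 ≈ 31.3944/2 ≈ 15.6972

R = 15.7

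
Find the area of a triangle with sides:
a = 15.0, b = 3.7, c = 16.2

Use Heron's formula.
s = (15.0 + 3.7 + 16.2)/2 = 34.9/2 = 17.45
s − a = 2.45, s − b = 13.75, s − c = 1.25
s(s−a)(s−b)(s−c) = 17.45·2.45·13.75·1.25 ≈ 734.809
Area = √734.809 ≈ 27.1074

Area = 27.11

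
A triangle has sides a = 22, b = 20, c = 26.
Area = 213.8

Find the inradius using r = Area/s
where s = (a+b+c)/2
s = (22 + 20 + 26)/2 = 68/2 = 34
r = Area/s = 213.8/34 ≈ 6.28824

r = 6.288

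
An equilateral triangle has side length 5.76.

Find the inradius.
r = Area/s with s the semi-perimeter.
Area = (√3/4)·5.76² = (√3/4)·33.1776 ≈ 0.433013·33.1776 ≈ 14.3663
s = 3·5.76/2 = 8.64
r ≈ 14.3663/8.64 ≈ 1.66277
(Equivalently r = side/(2√3) = 5.76/3.4641 ≈ 1.66277.)

r = 1.663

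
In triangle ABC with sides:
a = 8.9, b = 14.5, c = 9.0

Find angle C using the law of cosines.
c² = a² + b² − 2ab·cos(C)  ⇒  cos(C) = (a² + b² − c²)/(2ab)
cos(C) = (8.9² + 14.5² − 9.0²)/(2·8.9·14.5) = (79.21 + 210.25 − 81)/258.1 = 208.46/258.1 ≈ 0.807671
C = arccos(0.807671) ≈ 36.131°

C = 36.13°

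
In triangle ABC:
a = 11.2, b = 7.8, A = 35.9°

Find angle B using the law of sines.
a/sin(A) = b/sin(B)  ⇒  sin(B) = b·sin(A)/a = 7.8·sin(35.9°)/11.2
sin(35.9°) ≈ 0.586372
sin(B) ≈ 7.8·0.586372/11.2 ≈ 4.5737/11.2 ≈ 0.408366
B = arcsin(0.408366) ≈ 24.1023°
(Since b ≤ a we need B ≤ A, so the obtuse alternative 180° − 24.1023° ≈ 155.898° is rejected.)

B = 24.1°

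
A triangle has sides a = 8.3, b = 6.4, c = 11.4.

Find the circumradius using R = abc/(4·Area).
First find the area with Heron's formula.
s = (8.3 + 6.4 + 11.4)/2 = 13.05
Area = √(s(s−a)(s−b)(s−c)) = √(13.05·4.75·6.65·1.65) ≈ √680.158 ≈ 26.0798
abc = 8.3·6.4·11.4 = 605.568
R = abc/(4·Area) ≈ 605.568/(4·26.0798) = 605.568/104.319 ≈ 5.80494

R = 5.805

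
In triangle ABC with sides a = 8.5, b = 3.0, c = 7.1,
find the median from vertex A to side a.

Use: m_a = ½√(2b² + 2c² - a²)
m_a = ½√(2·3.0² + 2·7.1² − 8.5²) = ½√(2·9 + 2·50.41 − 72.25) = ½√(18 + 100.82 − 72.25) = ½√46.57
√46.57 ≈ 6.82422, so m_a ≈ 3.41211

m_a = 3.412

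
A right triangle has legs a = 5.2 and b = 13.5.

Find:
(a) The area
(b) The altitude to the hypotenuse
(a) The legs are perpendicular, so Area = ½·a·b = ½·5.2·13.5 = ½·70.2 = 35.1
(b) Hypotenuse c = √(a² + b²) = √(27.04 + 182.25) = √209.29 ≈ 14.4669
    Area = ½·c·h_c  ⇒  h_c = 2·Area/c = 70.2/14.4669 ≈ 4.85247

Area = 35.1, h_c = 4.852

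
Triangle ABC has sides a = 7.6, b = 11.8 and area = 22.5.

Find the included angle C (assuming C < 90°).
Area = ½·a·b·sin(C)  ⇒  sin(C) = 2·Area/(a·b) = 2·22.5/(7.6·11.8) = 45/89.68 ≈ 0.501784
C = arcsin(0.501784) ≈ 30.1181° (taking the acute solution since C < 90°)

C = 30.12°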